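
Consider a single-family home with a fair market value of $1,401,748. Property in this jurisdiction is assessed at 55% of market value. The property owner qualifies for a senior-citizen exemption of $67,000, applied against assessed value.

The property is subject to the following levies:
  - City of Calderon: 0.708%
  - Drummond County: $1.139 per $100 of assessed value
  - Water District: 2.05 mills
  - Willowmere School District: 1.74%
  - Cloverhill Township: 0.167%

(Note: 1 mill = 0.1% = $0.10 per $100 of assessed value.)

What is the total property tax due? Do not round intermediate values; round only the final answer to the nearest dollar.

$27,870

Assessed value = $1,401,748 × 0.55 = $770,961.4
Taxable value = $770,961.4 − $67,000 = $703,961.4
City of Calderon: $703,961.4 × 0.00708 = $4,984.046712
Drummond County: $703,961.4 × 0.01139 = $8,018.120346
Water District: $703,961.4 × 0.00205 = $1,443.12087
Willowmere School District: $703,961.4 × 0.0174 = $12,248.92836
Cloverhill Township: $703,961.4 × 0.00167 = $1,175.615538
Total = $27,869.831826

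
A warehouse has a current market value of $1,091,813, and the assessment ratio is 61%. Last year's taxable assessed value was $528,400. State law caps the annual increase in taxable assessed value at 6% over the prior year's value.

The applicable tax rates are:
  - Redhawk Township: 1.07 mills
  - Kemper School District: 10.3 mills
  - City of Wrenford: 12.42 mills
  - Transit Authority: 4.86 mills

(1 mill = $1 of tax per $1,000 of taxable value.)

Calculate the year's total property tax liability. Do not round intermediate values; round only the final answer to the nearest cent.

$16,046.98

Uncapped assessed value = $1,091,813 × 0.61 = $666,005.93
Cap limit = $528,400 × 1.06 = $560,104
Taxable assessed value = min($666,005.93, $560,104) = $560,104 (cap binds)
Redhawk Township: $560,104 × 0.00107 = $599.31128
Kemper School District: $560,104 × 0.0103 = $5,769.0712
City of Wrenford: $560,104 × 0.01242 = $6,956.49168
Transit Authority: $560,104 × 0.00486 = $2,722.10544
Total = $16,046.9796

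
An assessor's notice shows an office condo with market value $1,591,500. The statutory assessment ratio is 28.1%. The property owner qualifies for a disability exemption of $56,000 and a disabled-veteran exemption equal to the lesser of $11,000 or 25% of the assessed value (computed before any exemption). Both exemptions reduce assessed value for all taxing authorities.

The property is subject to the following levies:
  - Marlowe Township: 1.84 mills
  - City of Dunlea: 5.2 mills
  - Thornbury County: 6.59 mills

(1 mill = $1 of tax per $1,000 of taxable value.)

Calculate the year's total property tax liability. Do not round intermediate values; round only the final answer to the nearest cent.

Assessed value = $1,591,500 × 0.281 = $447,211.5
Disabled-veteran exemption = min($11,000, 25% × $447,211.5) = min($11,000, $111,802.875) = $11,000 (dollar cap binds)
Taxable value = $447,211.5 − $56,000 − $11,000 = $380,211.5
Marlowe Township: $380,211.5 × 0.00184 = $699.58916
City of Dunlea: $380,211.5 × 0.0052 = $1,977.0998
Thornbury County: $380,211.5 × 0.00659 = $2,505.593785
Total = $5,182.282745

$5,182.28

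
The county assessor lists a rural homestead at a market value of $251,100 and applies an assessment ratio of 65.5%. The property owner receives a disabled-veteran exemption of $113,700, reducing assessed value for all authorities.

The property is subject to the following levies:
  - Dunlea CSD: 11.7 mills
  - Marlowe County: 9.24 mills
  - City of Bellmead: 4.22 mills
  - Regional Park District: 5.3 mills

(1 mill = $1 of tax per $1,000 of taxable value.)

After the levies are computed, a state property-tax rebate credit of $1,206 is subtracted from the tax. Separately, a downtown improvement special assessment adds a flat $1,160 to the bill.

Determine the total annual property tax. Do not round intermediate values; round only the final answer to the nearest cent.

Assessed value = $251,100 × 0.655 = $164,470.5
Taxable value = $164,470.5 − $113,700 = $50,770.5
Dunlea CSD: $50,770.5 × 0.0117 = $594.01485
Marlowe County: $50,770.5 × 0.00924 = $469.11942
City of Bellmead: $50,770.5 × 0.00422 = $214.25151
Regional Park District: $50,770.5 × 0.0053 = $269.08365
Levies subtotal = $1,546.46943
After credit = $1,546.46943 − $1,206 = $340.46943
Total = $340.46943 + $1,160 = $1,500.46943

$1,500.47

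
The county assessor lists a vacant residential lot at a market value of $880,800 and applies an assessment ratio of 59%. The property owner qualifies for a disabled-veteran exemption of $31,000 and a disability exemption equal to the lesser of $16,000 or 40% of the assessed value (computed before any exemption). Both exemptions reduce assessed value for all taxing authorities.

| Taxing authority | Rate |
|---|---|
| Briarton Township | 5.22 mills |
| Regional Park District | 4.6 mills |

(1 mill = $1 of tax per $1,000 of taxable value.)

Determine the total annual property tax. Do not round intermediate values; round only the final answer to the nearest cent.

Assessed value = $880,800 × 0.59 = $519,672
Disability exemption = min($16,000, 40% × $519,672) = min($16,000, $207,868.8) = $16,000 (dollar cap binds)
Taxable value = $519,672 − $31,000 − $16,000 = $472,672
Briarton Township: $472,672 × 0.00522 = $2,467.34784
Regional Park District: $472,672 × 0.0046 = $2,174.2912
Total = $4,641.63904

$4,641.64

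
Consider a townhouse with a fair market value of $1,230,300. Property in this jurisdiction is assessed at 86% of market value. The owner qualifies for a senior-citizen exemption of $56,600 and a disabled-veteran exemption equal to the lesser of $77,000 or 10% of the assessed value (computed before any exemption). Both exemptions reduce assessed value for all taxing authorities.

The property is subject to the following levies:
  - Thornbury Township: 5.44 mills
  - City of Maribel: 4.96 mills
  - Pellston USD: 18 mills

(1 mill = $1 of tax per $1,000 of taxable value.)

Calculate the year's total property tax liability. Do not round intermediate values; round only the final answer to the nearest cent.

$26,254.61

Assessed value = $1,230,300 × 0.86 = $1,058,058
Disabled-veteran exemption = min($77,000, 10% × $1,058,058) = min($77,000, $105,805.8) = $77,000 (dollar cap binds)
Taxable value = $1,058,058 − $56,600 − $77,000 = $924,458
Thornbury Township: $924,458 × 0.00544 = $5,029.05152
City of Maribel: $924,458 × 0.00496 = $4,585.31168
Pellston USD: $924,458 × 0.018 = $16,640.244
Total = $26,254.6072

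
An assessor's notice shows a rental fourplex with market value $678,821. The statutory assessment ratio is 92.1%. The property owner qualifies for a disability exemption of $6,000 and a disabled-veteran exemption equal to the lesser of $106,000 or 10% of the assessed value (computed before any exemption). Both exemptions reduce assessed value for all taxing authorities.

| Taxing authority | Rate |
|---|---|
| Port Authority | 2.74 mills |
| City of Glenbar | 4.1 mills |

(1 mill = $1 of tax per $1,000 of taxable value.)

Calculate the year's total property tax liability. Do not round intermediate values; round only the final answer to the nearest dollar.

$3,808

Assessed value = $678,821 × 0.921 = $625,194.141
Disabled-veteran exemption = min($106,000, 10% × $625,194.141) = min($106,000, $62,519.4141) = $62,519.4141 (percentage binds)
Taxable value = $625,194.141 − $6,000 − $62,519.4141 = $556,674.7269
Port Authority: $556,674.7269 × 0.00274 = $1,525.288751706
City of Glenbar: $556,674.7269 × 0.0041 = $2,282.36638029
Total = $3,807.655131996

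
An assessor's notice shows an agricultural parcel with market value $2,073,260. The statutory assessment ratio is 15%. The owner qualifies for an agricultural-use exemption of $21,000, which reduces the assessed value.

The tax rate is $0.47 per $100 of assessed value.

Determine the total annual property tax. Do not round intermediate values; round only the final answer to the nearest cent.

$1,362.95

Assessed value = $2,073,260 × 0.15 = $310,989
Taxable value = $310,989 − $21,000 = $289,989
Tax = $289,989 × 0.0047 = $1,362.9483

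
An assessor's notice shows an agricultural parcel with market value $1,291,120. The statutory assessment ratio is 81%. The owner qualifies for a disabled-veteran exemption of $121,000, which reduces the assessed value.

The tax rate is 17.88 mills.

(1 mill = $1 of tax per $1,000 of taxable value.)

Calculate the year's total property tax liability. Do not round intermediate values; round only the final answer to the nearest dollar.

$16,536

Assessed value = $1,291,120 × 0.81 = $1,045,807.2
Taxable value = $1,045,807.2 − $121,000 = $924,807.2
Tax = $924,807.2 × 0.01788 = $16,535.552736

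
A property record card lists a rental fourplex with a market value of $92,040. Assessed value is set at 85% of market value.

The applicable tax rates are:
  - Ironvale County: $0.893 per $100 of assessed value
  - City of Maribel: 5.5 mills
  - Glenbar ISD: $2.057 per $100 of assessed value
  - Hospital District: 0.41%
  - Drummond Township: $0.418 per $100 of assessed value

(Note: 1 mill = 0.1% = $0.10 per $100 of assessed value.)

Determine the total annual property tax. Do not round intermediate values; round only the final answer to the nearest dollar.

Assessed value = $92,040 × 0.85 = $78,234
Ironvale County: $78,234 × 0.00893 = $698.62962
City of Maribel: $78,234 × 0.0055 = $430.287
Glenbar ISD: $78,234 × 0.02057 = $1,609.27338
Hospital District: $78,234 × 0.0041 = $320.7594
Drummond Township: $78,234 × 0.00418 = $327.01812
Total = $3,385.96752

$3,386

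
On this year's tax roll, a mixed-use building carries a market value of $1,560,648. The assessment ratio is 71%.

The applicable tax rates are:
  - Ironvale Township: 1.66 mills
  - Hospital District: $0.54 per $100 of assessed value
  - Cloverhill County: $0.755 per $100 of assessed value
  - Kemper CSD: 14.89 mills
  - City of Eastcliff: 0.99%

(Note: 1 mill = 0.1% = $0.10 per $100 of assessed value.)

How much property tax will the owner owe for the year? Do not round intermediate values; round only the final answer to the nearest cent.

$43,657.57

Assessed value = $1,560,648 × 0.71 = $1,108,060.08
Ironvale Township: $1,108,060.08 × 0.00166 = $1,839.3797328
Hospital District: $1,108,060.08 × 0.0054 = $5,983.524432
Cloverhill County: $1,108,060.08 × 0.00755 = $8,365.853604
Kemper CSD: $1,108,060.08 × 0.01489 = $16,499.0145912
City of Eastcliff: $1,108,060.08 × 0.0099 = $10,969.794792
Total = $43,657.567152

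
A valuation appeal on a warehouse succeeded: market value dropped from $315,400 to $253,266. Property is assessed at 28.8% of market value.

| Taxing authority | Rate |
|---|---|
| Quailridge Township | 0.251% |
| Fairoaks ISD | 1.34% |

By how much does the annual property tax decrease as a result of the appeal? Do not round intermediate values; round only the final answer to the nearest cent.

Old assessed value = $315,400 × 0.288 = $90,835.2
New assessed value = $253,266 × 0.288 = $72,940.608
Combined rate = 0.00251 + 0.0134 = 0.01591
Old tax = $90,835.2 × 0.01591 = $1,445.188032
New tax = $72,940.608 × 0.01591 = $1,160.48507328
Reduction = $1,445.188032 − $1,160.48507328 = $284.70295872

$284.70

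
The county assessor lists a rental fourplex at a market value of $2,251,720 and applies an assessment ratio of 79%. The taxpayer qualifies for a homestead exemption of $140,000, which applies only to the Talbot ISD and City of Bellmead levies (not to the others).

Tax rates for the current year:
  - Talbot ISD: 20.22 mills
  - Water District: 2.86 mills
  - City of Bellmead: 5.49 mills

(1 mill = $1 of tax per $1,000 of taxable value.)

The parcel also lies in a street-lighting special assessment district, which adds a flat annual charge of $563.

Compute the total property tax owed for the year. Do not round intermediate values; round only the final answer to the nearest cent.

$47,785.60

Assessed value = $2,251,720 × 0.79 = $1,778,858.8
Talbot ISD: ($1,778,858.8 − $140,000) × 0.02022 = $1,638,858.8 × 0.02022 = $33,137.724936
Water District: $1,778,858.8 × 0.00286 = $5,087.536168
City of Bellmead: ($1,778,858.8 − $140,000) × 0.00549 = $1,638,858.8 × 0.00549 = $8,997.334812
Levies subtotal = $47,222.595916
Total = $47,222.595916 + $563 = $47,785.595916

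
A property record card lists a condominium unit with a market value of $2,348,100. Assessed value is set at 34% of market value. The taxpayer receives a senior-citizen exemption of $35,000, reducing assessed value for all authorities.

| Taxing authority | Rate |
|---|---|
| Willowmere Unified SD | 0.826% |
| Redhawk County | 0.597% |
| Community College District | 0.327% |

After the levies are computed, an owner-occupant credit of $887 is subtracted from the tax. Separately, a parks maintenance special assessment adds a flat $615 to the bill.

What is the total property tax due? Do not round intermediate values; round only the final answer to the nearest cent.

Assessed value = $2,348,100 × 0.34 = $798,354
Taxable value = $798,354 − $35,000 = $763,354
Willowmere Unified SD: $763,354 × 0.00826 = $6,305.30404
Redhawk County: $763,354 × 0.00597 = $4,557.22338
Community College District: $763,354 × 0.00327 = $2,496.16758
Levies subtotal = $13,358.695
After credit = $13,358.695 − $887 = $12,471.695
Total = $12,471.695 + $615 = $13,086.695

$13,086.70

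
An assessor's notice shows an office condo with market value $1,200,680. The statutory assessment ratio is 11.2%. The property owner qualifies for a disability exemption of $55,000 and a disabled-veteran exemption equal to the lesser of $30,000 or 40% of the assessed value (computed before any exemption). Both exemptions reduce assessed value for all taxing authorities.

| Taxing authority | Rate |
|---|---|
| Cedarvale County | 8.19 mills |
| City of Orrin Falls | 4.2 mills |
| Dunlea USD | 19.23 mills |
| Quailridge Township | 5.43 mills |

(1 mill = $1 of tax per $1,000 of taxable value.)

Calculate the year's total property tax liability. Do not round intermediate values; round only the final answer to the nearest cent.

Assessed value = $1,200,680 × 0.112 = $134,476.16
Disabled-veteran exemption = min($30,000, 40% × $134,476.16) = min($30,000, $53,790.464) = $30,000 (dollar cap binds)
Taxable value = $134,476.16 − $55,000 − $30,000 = $49,476.16
Cedarvale County: $49,476.16 × 0.00819 = $405.2097504
City of Orrin Falls: $49,476.16 × 0.0042 = $207.799872
Dunlea USD: $49,476.16 × 0.01923 = $951.4265568
Quailridge Township: $49,476.16 × 0.00543 = $268.6555488
Total = $1,833.091728

$1,833.09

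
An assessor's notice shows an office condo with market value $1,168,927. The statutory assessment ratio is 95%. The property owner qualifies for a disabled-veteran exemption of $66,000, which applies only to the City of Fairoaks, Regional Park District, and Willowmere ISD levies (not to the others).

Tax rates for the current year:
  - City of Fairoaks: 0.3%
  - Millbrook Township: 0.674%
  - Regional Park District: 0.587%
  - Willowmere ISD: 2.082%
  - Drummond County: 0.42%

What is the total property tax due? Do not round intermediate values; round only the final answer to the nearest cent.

$43,159.29

Assessed value = $1,168,927 × 0.95 = $1,110,480.65
City of Fairoaks: ($1,110,480.65 − $66,000) × 0.003 = $1,044,480.65 × 0.003 = $3,133.44195
Millbrook Township: $1,110,480.65 × 0.00674 = $7,484.639581
Regional Park District: ($1,110,480.65 − $66,000) × 0.00587 = $1,044,480.65 × 0.00587 = $6,131.1014155
Willowmere ISD: ($1,110,480.65 − $66,000) × 0.02082 = $1,044,480.65 × 0.02082 = $21,746.087133
Drummond County: $1,110,480.65 × 0.0042 = $4,664.01873
Total = $43,159.2888095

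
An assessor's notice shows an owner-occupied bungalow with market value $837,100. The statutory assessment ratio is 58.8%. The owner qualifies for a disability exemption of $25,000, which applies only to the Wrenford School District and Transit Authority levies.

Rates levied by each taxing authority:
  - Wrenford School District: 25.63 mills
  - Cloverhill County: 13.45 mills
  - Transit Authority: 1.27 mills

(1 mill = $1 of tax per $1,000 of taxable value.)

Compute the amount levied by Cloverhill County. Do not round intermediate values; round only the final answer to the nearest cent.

Assessed value = $837,100 × 0.588 = $492,214.8
Cloverhill County taxable value = $492,214.8 (exemption does not apply)
Cloverhill County levy = $492,214.8 × 0.01345 = $6,620.28906

$6,620.29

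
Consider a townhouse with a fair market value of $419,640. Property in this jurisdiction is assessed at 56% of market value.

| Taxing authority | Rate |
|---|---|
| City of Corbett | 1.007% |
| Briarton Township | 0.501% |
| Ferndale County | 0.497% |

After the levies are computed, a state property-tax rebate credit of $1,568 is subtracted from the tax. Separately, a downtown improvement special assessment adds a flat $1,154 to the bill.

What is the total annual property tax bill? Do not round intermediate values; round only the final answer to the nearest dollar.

Assessed value = $419,640 × 0.56 = $234,998.4
City of Corbett: $234,998.4 × 0.01007 = $2,366.433888
Briarton Township: $234,998.4 × 0.00501 = $1,177.341984
Ferndale County: $234,998.4 × 0.00497 = $1,167.942048
Levies subtotal = $4,711.71792
After credit = $4,711.71792 − $1,568 = $3,143.71792
Total = $3,143.71792 + $1,154 = $4,297.71792

$4,298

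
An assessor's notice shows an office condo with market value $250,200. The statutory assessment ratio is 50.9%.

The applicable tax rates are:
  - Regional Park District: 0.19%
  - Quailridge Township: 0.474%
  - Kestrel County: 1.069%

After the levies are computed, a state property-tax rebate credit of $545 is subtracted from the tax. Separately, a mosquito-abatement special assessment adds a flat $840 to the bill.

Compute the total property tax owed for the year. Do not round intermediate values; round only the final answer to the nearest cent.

Assessed value = $250,200 × 0.509 = $127,351.8
Regional Park District: $127,351.8 × 0.0019 = $241.96842
Quailridge Township: $127,351.8 × 0.00474 = $603.647532
Kestrel County: $127,351.8 × 0.01069 = $1,361.390742
Levies subtotal = $2,207.006694
After credit = $2,207.006694 − $545 = $1,662.006694
Total = $1,662.006694 + $840 = $2,502.006694

$2,502.01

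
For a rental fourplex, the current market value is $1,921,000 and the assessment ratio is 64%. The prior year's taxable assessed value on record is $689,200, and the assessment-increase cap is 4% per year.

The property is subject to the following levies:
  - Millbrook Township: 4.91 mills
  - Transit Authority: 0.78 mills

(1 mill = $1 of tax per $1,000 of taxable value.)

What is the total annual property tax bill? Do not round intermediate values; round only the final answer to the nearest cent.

Uncapped assessed value = $1,921,000 × 0.64 = $1,229,440
Cap limit = $689,200 × 1.04 = $716,768
Taxable assessed value = min($1,229,440, $716,768) = $716,768 (cap binds)
Millbrook Township: $716,768 × 0.00491 = $3,519.33088
Transit Authority: $716,768 × 0.00078 = $559.07904
Total = $4,078.40992

$4,078.41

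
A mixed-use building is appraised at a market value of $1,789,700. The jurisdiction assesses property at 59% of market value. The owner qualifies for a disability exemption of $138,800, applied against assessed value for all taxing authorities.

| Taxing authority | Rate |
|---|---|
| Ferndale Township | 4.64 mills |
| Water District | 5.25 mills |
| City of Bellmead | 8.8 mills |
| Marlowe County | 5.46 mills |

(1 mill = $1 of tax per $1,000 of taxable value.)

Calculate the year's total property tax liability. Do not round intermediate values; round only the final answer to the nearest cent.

$22,148.52

Assessed value = $1,789,700 × 0.59 = $1,055,923
Taxable value = $1,055,923 − $138,800 = $917,123
Ferndale Township: $917,123 × 0.00464 = $4,255.45072
Water District: $917,123 × 0.00525 = $4,814.89575
City of Bellmead: $917,123 × 0.0088 = $8,070.6824
Marlowe County: $917,123 × 0.00546 = $5,007.49158
Total = $4,255.45072 + $4,814.89575 + $8,070.6824 + $5,007.49158 = $22,148.52045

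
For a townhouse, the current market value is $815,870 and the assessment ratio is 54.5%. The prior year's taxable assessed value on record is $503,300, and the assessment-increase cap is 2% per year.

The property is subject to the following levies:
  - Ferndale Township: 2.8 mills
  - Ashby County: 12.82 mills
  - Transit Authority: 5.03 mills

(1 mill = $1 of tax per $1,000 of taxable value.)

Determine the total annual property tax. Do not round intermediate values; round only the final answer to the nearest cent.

$9,182.00

Uncapped assessed value = $815,870 × 0.545 = $444,649.15
Cap limit = $503,300 × 1.02 = $513,366
Taxable assessed value = min($444,649.15, $513,366) = $444,649.15 (cap does not bind)
Ferndale Township: $444,649.15 × 0.0028 = $1,245.01762
Ashby County: $444,649.15 × 0.01282 = $5,700.402103
Transit Authority: $444,649.15 × 0.00503 = $2,236.5852245
Total = $9,182.0049475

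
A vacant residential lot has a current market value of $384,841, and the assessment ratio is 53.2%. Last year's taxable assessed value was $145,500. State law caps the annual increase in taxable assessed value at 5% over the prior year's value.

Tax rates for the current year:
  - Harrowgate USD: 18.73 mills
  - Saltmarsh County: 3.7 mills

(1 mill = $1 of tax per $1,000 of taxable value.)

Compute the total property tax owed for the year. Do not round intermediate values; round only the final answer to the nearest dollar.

$3,427

Uncapped assessed value = $384,841 × 0.532 = $204,735.412
Cap limit = $145,500 × 1.05 = $152,775
Taxable assessed value = min($204,735.412, $152,775) = $152,775 (cap binds)
Harrowgate USD: $152,775 × 0.01873 = $2,861.47575
Saltmarsh County: $152,775 × 0.0037 = $565.2675
Total = $3,426.74325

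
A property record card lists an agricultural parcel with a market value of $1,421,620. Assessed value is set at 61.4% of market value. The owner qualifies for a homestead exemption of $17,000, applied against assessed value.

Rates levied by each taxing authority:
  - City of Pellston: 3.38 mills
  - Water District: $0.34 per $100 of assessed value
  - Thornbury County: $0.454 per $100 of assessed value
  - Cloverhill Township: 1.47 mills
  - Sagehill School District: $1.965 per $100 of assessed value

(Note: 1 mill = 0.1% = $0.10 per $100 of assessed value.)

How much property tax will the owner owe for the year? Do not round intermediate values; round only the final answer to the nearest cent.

Assessed value = $1,421,620 × 0.614 = $872,874.68
Taxable value = $872,874.68 − $17,000 = $855,874.68
City of Pellston: $855,874.68 × 0.00338 = $2,892.8564184
Water District: $855,874.68 × 0.0034 = $2,909.973912
Thornbury County: $855,874.68 × 0.00454 = $3,885.6710472
Cloverhill Township: $855,874.68 × 0.00147 = $1,258.1357796
Sagehill School District: $855,874.68 × 0.01965 = $16,817.937462
Total = $27,764.5746192

$27,764.57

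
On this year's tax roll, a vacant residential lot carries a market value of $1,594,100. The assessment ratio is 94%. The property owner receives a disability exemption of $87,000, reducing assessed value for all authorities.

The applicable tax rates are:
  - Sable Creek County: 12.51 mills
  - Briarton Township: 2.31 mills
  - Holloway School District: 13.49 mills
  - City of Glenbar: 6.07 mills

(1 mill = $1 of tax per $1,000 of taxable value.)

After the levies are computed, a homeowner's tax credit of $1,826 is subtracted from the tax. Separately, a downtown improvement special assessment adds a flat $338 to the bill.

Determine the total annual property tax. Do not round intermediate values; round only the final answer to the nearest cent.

Assessed value = $1,594,100 × 0.94 = $1,498,454
Taxable value = $1,498,454 − $87,000 = $1,411,454
Sable Creek County: $1,411,454 × 0.01251 = $17,657.28954
Briarton Township: $1,411,454 × 0.00231 = $3,260.45874
Holloway School District: $1,411,454 × 0.01349 = $19,040.51446
City of Glenbar: $1,411,454 × 0.00607 = $8,567.52578
Levies subtotal = $48,525.78852
After credit = $48,525.78852 − $1,826 = $46,699.78852
Total = $46,699.78852 + $338 = $47,037.78852

$47,037.79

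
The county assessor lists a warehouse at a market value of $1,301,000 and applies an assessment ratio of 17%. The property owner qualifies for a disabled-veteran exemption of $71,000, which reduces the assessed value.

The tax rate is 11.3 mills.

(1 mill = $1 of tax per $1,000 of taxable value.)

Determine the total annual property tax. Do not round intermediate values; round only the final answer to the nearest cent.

$1,696.92

Assessed value = $1,301,000 × 0.17 = $221,170
Taxable value = $221,170 − $71,000 = $150,170
Tax = $150,170 × 0.0113 = $1,696.921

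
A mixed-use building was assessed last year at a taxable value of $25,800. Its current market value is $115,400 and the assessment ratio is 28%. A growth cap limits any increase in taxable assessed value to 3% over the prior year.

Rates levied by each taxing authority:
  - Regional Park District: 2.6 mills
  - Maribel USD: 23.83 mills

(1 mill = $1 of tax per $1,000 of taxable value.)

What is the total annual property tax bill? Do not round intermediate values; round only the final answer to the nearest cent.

Uncapped assessed value = $115,400 × 0.28 = $32,312
Cap limit = $25,800 × 1.03 = $26,574
Taxable assessed value = min($32,312, $26,574) = $26,574 (cap binds)
Regional Park District: $26,574 × 0.0026 = $69.0924
Maribel USD: $26,574 × 0.02383 = $633.25842
Total = $702.35082

$702.35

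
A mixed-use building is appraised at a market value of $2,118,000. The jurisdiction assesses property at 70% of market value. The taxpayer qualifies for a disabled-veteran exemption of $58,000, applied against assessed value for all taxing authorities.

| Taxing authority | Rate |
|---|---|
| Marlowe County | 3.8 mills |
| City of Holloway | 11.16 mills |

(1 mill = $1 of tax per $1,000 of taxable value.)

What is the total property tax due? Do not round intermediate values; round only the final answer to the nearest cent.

Assessed value = $2,118,000 × 0.7 = $1,482,600
Taxable value = $1,482,600 − $58,000 = $1,424,600
Marlowe County: $1,424,600 × 0.0038 = $5,413.48
City of Holloway: $1,424,600 × 0.01116 = $15,898.536
Total = $5,413.48 + $15,898.536 = $21,312.016

$21,312.02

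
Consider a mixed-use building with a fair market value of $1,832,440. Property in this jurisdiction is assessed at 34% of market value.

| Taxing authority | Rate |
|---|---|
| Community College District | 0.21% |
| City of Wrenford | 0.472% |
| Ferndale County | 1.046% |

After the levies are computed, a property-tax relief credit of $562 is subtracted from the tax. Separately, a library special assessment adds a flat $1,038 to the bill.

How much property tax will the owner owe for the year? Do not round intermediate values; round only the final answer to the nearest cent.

Assessed value = $1,832,440 × 0.34 = $623,029.6
Community College District: $623,029.6 × 0.0021 = $1,308.36216
City of Wrenford: $623,029.6 × 0.00472 = $2,940.699712
Ferndale County: $623,029.6 × 0.01046 = $6,516.889616
Levies subtotal = $10,765.951488
After credit = $10,765.951488 − $562 = $10,203.951488
Total = $10,203.951488 + $1,038 = $11,241.951488

$11,241.95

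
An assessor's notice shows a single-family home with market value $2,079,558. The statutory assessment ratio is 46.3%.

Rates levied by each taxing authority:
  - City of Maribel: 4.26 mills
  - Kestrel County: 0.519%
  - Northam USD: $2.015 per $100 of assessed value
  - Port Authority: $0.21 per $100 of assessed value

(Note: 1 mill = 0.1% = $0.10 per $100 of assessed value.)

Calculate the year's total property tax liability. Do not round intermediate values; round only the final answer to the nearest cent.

Assessed value = $2,079,558 × 0.463 = $962,835.354
City of Maribel: $962,835.354 × 0.00426 = $4,101.67860804
Kestrel County: $962,835.354 × 0.00519 = $4,997.11548726
Northam USD: $962,835.354 × 0.02015 = $19,401.1323831
Port Authority: $962,835.354 × 0.0021 = $2,021.9542434
Total = $30,521.8807218

$30,521.88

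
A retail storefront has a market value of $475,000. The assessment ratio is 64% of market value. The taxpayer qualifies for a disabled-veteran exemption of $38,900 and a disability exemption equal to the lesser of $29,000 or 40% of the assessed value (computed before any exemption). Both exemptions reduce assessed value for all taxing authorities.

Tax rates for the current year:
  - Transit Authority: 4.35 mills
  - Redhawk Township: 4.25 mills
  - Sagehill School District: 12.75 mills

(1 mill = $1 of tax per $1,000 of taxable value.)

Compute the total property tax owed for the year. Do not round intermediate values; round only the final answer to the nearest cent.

$5,040.74

Assessed value = $475,000 × 0.64 = $304,000
Disability exemption = min($29,000, 40% × $304,000) = min($29,000, $121,600) = $29,000 (dollar cap binds)
Taxable value = $304,000 − $38,900 − $29,000 = $236,100
Transit Authority: $236,100 × 0.00435 = $1,027.035
Redhawk Township: $236,100 × 0.00425 = $1,003.425
Sagehill School District: $236,100 × 0.01275 = $3,010.275
Total = $5,040.735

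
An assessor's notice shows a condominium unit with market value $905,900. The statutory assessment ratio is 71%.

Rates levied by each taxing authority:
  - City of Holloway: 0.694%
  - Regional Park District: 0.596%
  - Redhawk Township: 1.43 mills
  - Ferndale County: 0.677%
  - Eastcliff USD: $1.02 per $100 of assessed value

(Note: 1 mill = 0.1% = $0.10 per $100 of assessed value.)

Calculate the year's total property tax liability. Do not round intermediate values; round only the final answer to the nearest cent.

$20,131.82

Assessed value = $905,900 × 0.71 = $643,189
City of Holloway: $643,189 × 0.00694 = $4,463.73166
Regional Park District: $643,189 × 0.00596 = $3,833.40644
Redhawk Township: $643,189 × 0.00143 = $919.76027
Ferndale County: $643,189 × 0.00677 = $4,354.38953
Eastcliff USD: $643,189 × 0.0102 = $6,560.5278
Total = $20,131.8157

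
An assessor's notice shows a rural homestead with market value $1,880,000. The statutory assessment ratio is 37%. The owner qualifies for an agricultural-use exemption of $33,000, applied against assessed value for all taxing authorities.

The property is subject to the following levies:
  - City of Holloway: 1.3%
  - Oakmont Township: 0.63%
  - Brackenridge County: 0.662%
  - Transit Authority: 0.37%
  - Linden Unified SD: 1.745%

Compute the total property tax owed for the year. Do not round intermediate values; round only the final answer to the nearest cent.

Assessed value = $1,880,000 × 0.37 = $695,600
Taxable value = $695,600 − $33,000 = $662,600
City of Holloway: $662,600 × 0.013 = $8,613.8
Oakmont Township: $662,600 × 0.0063 = $4,174.38
Brackenridge County: $662,600 × 0.00662 = $4,386.412
Transit Authority: $662,600 × 0.0037 = $2,451.62
Linden Unified SD: $662,600 × 0.01745 = $11,562.37
Total = $8,613.8 + $4,174.38 + $4,386.412 + $2,451.62 + $11,562.37 = $31,188.582

$31,188.58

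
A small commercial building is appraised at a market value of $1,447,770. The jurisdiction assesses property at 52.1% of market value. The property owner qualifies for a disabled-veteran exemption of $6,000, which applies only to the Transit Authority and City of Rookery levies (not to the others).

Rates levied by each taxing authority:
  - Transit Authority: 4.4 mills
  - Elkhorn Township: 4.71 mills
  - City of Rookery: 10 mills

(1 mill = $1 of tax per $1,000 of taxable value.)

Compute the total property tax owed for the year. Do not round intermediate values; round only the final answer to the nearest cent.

Assessed value = $1,447,770 × 0.521 = $754,288.17
Transit Authority: ($754,288.17 − $6,000) × 0.0044 = $748,288.17 × 0.0044 = $3,292.467948
Elkhorn Township: $754,288.17 × 0.00471 = $3,552.6972807
City of Rookery: ($754,288.17 − $6,000) × 0.01 = $748,288.17 × 0.01 = $7,482.8817
Total = $14,328.0469287

$14,328.05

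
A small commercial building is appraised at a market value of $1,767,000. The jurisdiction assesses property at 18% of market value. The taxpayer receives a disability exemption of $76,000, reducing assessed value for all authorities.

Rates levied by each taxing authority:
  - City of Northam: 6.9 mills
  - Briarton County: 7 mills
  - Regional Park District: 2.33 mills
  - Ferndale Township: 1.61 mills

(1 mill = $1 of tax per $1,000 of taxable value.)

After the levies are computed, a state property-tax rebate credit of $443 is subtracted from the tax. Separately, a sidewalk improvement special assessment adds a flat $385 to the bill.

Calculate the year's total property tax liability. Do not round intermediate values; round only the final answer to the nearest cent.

Assessed value = $1,767,000 × 0.18 = $318,060
Taxable value = $318,060 − $76,000 = $242,060
City of Northam: $242,060 × 0.0069 = $1,670.214
Briarton County: $242,060 × 0.007 = $1,694.42
Regional Park District: $242,060 × 0.00233 = $563.9998
Ferndale Township: $242,060 × 0.00161 = $389.7166
Levies subtotal = $4,318.3504
After credit = $4,318.3504 − $443 = $3,875.3504
Total = $3,875.3504 + $385 = $4,260.3504

$4,260.35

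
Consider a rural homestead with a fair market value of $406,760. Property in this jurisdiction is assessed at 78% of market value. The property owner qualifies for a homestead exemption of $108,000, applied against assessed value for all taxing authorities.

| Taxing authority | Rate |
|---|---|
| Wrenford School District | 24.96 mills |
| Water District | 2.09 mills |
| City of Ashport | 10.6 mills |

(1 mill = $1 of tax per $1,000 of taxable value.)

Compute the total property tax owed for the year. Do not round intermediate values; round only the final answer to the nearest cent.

$7,879.12

Assessed value = $406,760 × 0.78 = $317,272.8
Taxable value = $317,272.8 − $108,000 = $209,272.8
Wrenford School District: $209,272.8 × 0.02496 = $5,223.449088
Water District: $209,272.8 × 0.00209 = $437.380152
City of Ashport: $209,272.8 × 0.0106 = $2,218.29168
Total = $5,223.449088 + $437.380152 + $2,218.29168 = $7,879.12092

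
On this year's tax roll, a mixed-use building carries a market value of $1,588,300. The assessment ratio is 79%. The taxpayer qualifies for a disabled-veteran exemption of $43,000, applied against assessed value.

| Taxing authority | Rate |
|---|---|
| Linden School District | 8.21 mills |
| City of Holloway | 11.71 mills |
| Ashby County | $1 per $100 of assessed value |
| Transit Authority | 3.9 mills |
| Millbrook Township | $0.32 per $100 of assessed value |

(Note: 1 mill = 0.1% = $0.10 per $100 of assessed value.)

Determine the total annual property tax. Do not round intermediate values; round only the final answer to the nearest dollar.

$44,859

Assessed value = $1,588,300 × 0.79 = $1,254,757
Taxable value = $1,254,757 − $43,000 = $1,211,757
Linden School District: $1,211,757 × 0.00821 = $9,948.52497
City of Holloway: $1,211,757 × 0.01171 = $14,189.67447
Ashby County: $1,211,757 × 0.01 = $12,117.57
Transit Authority: $1,211,757 × 0.0039 = $4,725.8523
Millbrook Township: $1,211,757 × 0.0032 = $3,877.6224
Total = $44,859.24414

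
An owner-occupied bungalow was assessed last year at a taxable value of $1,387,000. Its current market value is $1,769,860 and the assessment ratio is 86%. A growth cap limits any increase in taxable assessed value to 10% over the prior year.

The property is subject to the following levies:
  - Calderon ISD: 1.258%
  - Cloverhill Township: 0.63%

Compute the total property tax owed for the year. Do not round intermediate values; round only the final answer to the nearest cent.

$28,736.86

Uncapped assessed value = $1,769,860 × 0.86 = $1,522,079.6
Cap limit = $1,387,000 × 1.1 = $1,525,700
Taxable assessed value = min($1,522,079.6, $1,525,700) = $1,522,079.6 (cap does not bind)
Calderon ISD: $1,522,079.6 × 0.01258 = $19,147.761368
Cloverhill Township: $1,522,079.6 × 0.0063 = $9,589.10148
Total = $28,736.862848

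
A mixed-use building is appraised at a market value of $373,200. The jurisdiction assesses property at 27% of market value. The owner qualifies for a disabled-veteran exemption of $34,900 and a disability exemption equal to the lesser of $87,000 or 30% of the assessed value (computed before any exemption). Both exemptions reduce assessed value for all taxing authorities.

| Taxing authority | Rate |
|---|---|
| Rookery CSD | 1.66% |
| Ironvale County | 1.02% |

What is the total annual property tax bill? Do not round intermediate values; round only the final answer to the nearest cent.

$955.01

Assessed value = $373,200 × 0.27 = $100,764
Disability exemption = min($87,000, 30% × $100,764) = min($87,000, $30,229.2) = $30,229.2 (percentage binds)
Taxable value = $100,764 − $34,900 − $30,229.2 = $35,634.8
Rookery CSD: $35,634.8 × 0.0166 = $591.53768
Ironvale County: $35,634.8 × 0.0102 = $363.47496
Total = $955.01264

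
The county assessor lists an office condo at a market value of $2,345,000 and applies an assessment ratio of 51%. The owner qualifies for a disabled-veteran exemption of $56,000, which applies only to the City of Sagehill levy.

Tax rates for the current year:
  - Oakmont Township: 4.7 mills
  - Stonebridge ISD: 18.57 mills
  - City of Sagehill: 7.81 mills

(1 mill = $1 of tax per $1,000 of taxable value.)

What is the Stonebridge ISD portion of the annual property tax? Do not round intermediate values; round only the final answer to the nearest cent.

$22,208.79

Assessed value = $2,345,000 × 0.51 = $1,195,950
Stonebridge ISD taxable value = $1,195,950 (exemption does not apply)
Stonebridge ISD levy = $1,195,950 × 0.01857 = $22,208.7915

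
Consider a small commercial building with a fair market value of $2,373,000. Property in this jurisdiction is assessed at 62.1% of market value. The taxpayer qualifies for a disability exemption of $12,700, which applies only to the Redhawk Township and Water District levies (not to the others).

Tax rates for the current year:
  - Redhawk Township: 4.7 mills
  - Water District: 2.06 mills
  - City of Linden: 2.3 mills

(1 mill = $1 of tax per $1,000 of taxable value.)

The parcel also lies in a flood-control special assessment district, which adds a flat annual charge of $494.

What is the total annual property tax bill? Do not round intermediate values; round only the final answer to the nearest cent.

$13,759.26

Assessed value = $2,373,000 × 0.621 = $1,473,633
Redhawk Township: ($1,473,633 − $12,700) × 0.0047 = $1,460,933 × 0.0047 = $6,866.3851
Water District: ($1,473,633 − $12,700) × 0.00206 = $1,460,933 × 0.00206 = $3,009.52198
City of Linden: $1,473,633 × 0.0023 = $3,389.3559
Levies subtotal = $13,265.26298
Total = $13,265.26298 + $494 = $13,759.26298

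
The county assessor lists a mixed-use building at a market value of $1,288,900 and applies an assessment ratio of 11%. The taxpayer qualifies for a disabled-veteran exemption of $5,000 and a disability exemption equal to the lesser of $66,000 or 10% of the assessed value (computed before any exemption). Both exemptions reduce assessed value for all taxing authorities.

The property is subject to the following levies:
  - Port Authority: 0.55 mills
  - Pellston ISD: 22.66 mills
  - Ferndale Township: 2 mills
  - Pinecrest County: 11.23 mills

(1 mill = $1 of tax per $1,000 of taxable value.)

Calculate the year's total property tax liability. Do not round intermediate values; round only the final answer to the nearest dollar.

Assessed value = $1,288,900 × 0.11 = $141,779
Disability exemption = min($66,000, 10% × $141,779) = min($66,000, $14,177.9) = $14,177.9 (percentage binds)
Taxable value = $141,779 − $5,000 − $14,177.9 = $122,601.1
Port Authority: $122,601.1 × 0.00055 = $67.430605
Pellston ISD: $122,601.1 × 0.02266 = $2,778.140926
Ferndale Township: $122,601.1 × 0.002 = $245.2022
Pinecrest County: $122,601.1 × 0.01123 = $1,376.810353
Total = $4,467.584084

$4,468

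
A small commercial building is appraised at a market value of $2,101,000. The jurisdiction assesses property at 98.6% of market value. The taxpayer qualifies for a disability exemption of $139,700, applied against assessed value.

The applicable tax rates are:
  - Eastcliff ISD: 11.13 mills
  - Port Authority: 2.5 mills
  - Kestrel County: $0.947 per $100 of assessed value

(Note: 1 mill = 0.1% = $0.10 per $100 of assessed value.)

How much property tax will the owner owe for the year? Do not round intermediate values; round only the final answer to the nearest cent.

Assessed value = $2,101,000 × 0.986 = $2,071,586
Taxable value = $2,071,586 − $139,700 = $1,931,886
Eastcliff ISD: $1,931,886 × 0.01113 = $21,501.89118
Port Authority: $1,931,886 × 0.0025 = $4,829.715
Kestrel County: $1,931,886 × 0.00947 = $18,294.96042
Total = $44,626.5666

$44,626.57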